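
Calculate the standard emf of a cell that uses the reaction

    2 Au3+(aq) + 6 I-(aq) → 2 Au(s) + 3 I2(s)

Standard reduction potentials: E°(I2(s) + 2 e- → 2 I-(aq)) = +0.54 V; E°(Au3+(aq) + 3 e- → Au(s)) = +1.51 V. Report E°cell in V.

In the reaction as written, Au3+(aq) is reduced (cathode) and I2(s) is produced by oxidation at the anode.
E°cell = E°(cathode) − E°(anode) = +1.51 − (+0.54) = +0.97 V.
The positive value indicates the reaction is spontaneous as written.

+0.97 V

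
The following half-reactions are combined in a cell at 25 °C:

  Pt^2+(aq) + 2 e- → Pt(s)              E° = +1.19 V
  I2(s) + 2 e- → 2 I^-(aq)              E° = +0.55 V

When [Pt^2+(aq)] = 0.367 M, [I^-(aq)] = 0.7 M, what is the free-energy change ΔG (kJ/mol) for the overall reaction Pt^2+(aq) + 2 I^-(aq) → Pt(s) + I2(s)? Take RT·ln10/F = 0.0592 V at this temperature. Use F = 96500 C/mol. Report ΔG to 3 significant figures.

−119 kJ/mol

With Pt²⁺/Pt reduced at the cathode, E°cell = +1.19 − (+0.55) = +0.64 V and n = 2.
Q = 1 / ([Pt^2+(aq)]·[I^-(aq)]^2) = 5.56, so log Q = 0.745 and E = +0.64 − (0.0592/2)(0.745) = +0.6179 V.
Then ΔG = −nFE = −2 × 96500 × +0.6179 J/mol = −119 kJ/mol.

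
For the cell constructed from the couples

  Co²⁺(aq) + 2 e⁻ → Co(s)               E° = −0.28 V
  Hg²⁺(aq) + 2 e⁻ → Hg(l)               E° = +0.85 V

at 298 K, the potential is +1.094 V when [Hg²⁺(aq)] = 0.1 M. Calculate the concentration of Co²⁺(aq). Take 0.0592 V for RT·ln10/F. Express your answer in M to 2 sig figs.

1.6 M

Hg²⁺/Hg is the cathode (higher E°); E°cell = +0.85 − (−0.28) = +1.13 V with n = 2.
Since E = E° − (0.0592/n)·log Q, log Q = n(E° − E)/0.0592 = 1.216.
Balancing electrons gives Hg²⁺(aq) + Co(s) → Hg(l) + Co²⁺(aq); thus Q = [Co²⁺(aq)] / [Hg²⁺(aq)].
Solving for the unknown gives log [Co²⁺(aq)] = 0.216, so [Co²⁺(aq)] ≈ 1.6 M.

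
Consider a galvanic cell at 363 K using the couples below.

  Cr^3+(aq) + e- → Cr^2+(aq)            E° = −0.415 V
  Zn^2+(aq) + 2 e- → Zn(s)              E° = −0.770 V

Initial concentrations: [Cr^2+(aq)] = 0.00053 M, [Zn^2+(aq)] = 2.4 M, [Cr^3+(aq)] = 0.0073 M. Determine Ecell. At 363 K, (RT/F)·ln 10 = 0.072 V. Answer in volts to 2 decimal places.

+0.42 V

Since E°(Cr³⁺/Cr²⁺) > E°(Zn²⁺/Zn), Cr³⁺/Cr²⁺ serves as the cathode.
E°cell = −0.415 − (−0.770) = +0.355 V, with n = 2 electrons transferred.
The balanced reaction is 2 Cr^3+(aq) + Zn(s) → 2 Cr^2+(aq) + Zn^2+(aq), so Q = ([Cr^2+(aq)]^2·[Zn^2+(aq)]) / [Cr^3+(aq)]^2 = 0.0127 and log Q = −1.898.
E = E° − (0.072/n)·log Q = +0.355 − (0.072/2)(−1.898) = +0.42 V.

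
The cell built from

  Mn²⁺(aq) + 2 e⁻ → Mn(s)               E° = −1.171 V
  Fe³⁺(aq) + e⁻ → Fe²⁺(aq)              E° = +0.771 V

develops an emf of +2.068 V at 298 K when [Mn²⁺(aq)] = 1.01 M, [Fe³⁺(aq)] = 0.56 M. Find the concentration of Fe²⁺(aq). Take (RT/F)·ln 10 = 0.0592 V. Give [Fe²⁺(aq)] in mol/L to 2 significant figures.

Fe³⁺/Fe²⁺ is the cathode (higher E°); E°cell = +0.771 − (−1.171) = +1.942 V with n = 2.
Since E = E° − (0.0592/n)·log Q, log Q = n(E° − E)/0.0592 = −4.257.
The balanced reaction is 2 Fe³⁺(aq) + Mn(s) → 2 Fe²⁺(aq) + Mn²⁺(aq), so Q = ([Fe²⁺(aq)]^2·[Mn²⁺(aq)]) / [Fe³⁺(aq)]^2.
Isolating [Fe²⁺(aq)] in Q = 10^{−4.257} yields log [Fe²⁺(aq)] = −2.382, i.e. 0.0041 M.

0.0041 M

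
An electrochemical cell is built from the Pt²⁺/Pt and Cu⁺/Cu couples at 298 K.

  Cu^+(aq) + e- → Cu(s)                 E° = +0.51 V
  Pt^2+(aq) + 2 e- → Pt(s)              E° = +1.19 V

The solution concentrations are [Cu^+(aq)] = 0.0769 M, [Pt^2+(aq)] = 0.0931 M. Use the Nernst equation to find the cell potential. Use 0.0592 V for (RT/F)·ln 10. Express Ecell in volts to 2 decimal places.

+0.72 V

Pt²⁺/Pt is reduced (cathode, E° = +1.19 V) and Cu⁺/Cu is oxidized (anode).
E°cell = E°cat − E°an = +1.19 − (+0.51) = +0.68 V; n = 2.
For the overall reaction Pt^2+(aq) + 2 Cu(s) → Pt(s) + 2 Cu^+(aq), Q = [Cu^+(aq)]^2 / [Pt^2+(aq)] = 0.0635, giving log Q = −1.197.
Applying E = E° − (RT ln10/nF)·log Q gives +0.68 − (0.0592/2)(−1.197) = +0.72 V.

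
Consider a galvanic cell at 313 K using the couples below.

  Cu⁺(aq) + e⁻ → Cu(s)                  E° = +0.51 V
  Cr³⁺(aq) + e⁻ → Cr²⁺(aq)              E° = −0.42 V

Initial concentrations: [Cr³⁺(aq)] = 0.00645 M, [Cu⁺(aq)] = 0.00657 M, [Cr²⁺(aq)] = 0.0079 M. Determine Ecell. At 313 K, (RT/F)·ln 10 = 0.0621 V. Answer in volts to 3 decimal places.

Cu⁺/Cu is reduced (cathode, E° = +0.51 V) and Cr³⁺/Cr²⁺ is oxidized (anode).
E°cell = +0.51 − (−0.42) = +0.93 V, with n = 1 electron transferred.
The balanced reaction is Cu⁺(aq) + Cr²⁺(aq) → Cu(s) + Cr³⁺(aq), so Q = [Cr³⁺(aq)] / ([Cu⁺(aq)]·[Cr²⁺(aq)]) = 124 and log Q = 2.094.
E = E° − (0.0621/n)·log Q = +0.93 − (0.0621/1)(2.094) = +0.800 V.

+0.800 V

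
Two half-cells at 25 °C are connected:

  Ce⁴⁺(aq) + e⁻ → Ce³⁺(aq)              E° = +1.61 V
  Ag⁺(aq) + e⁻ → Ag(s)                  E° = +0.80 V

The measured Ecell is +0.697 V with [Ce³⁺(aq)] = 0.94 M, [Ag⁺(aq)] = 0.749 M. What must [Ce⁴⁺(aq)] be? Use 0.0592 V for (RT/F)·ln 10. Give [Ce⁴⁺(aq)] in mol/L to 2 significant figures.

With Ce⁴⁺/Ce³⁺ at the cathode and Ag⁺/Ag at the anode, E°cell = +1.61 − (+0.80) = +0.81 V (n = 1).
Rearranging E = E° − (0.0592/n)·log Q gives log Q = 1(+0.81 − (+0.697))/0.0592 = 1.909.
Balancing electrons gives Ce⁴⁺(aq) + Ag(s) → Ce³⁺(aq) + Ag⁺(aq); thus Q = ([Ce³⁺(aq)]·[Ag⁺(aq)]) / [Ce⁴⁺(aq)].
Solving for the unknown gives log [Ce⁴⁺(aq)] = −2.061, so [Ce⁴⁺(aq)] ≈ 0.0087 M.

0.0087 M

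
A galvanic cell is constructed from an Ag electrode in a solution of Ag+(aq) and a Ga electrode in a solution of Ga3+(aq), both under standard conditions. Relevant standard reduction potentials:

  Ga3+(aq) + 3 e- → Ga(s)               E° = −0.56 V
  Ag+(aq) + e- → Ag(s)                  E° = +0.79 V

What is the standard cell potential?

Of the two couples in this cell, the one with the more positive reduction potential is reduced at the cathode: here that is Ag⁺/Ag (+0.79 V); Ga³⁺/Ga (−0.56 V) is the anode.
E°cell = E°(cathode) − E°(anode) = +0.79 − (−0.56) = +1.35 V.

+1.35 V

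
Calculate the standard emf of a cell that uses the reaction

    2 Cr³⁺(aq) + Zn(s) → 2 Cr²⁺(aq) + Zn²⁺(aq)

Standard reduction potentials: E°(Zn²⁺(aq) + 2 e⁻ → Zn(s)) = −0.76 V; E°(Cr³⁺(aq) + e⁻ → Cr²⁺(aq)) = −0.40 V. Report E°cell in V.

+0.36 V

In the reaction as written, Cr³⁺(aq) is reduced (cathode) and Zn²⁺(aq) is produced by oxidation at the anode.
E°cell = E°(cathode) − E°(anode) = −0.40 − (−0.76) = +0.36 V.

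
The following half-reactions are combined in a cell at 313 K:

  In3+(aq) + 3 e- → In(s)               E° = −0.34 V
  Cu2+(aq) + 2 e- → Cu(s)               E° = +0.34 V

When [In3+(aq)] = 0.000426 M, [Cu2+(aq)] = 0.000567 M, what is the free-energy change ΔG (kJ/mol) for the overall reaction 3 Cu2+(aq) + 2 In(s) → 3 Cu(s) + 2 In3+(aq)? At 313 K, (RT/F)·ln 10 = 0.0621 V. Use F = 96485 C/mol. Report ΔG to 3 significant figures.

−376 kJ/mol

With Cu²⁺/Cu reduced at the cathode, E°cell = +0.34 − (−0.34) = +0.68 V and n = 6.
Q = [In3+(aq)]^2 / [Cu2+(aq)]^3 = 996, so log Q = 2.998 and E = +0.68 − (0.0621/6)(2.998) = +0.6490 V.
Finally ΔG = −nFE = −(6)(96485 C/mol)(+0.6490 V) = −376 kJ/mol.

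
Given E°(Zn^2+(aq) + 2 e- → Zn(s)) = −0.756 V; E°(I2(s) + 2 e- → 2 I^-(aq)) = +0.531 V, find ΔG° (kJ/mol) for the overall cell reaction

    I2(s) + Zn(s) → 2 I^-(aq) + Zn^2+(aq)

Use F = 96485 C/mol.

−248 kJ/mol

In the reaction as written I2(s) is reduced, so the I₂/I⁻ couple is the cathode and Zn²⁺/Zn is the anode.
E°cell = +0.531 − (−0.756) = +1.287 V; balancing electrons gives n = 2.
ΔG° = −nFE°cell = −(2)(96485)(+1.287) J/mol = −248 kJ/mol.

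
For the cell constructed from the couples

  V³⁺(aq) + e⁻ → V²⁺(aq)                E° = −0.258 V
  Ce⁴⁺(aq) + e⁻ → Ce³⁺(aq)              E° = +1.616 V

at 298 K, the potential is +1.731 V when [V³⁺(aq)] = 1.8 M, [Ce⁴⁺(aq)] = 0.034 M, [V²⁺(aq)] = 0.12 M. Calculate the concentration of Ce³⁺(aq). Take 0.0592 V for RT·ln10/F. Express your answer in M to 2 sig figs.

0.59 M

Ce⁴⁺/Ce³⁺ is the cathode (higher E°); E°cell = +1.616 − (−0.258) = +1.874 V with n = 1.
Rearranging E = E° − (0.0592/n)·log Q gives log Q = 1(+1.874 − (+1.731))/0.0592 = 2.416.
For Ce⁴⁺(aq) + V²⁺(aq) → Ce³⁺(aq) + V³⁺(aq), the reaction quotient is Q = ([Ce³⁺(aq)]·[V³⁺(aq)]) / ([Ce⁴⁺(aq)]·[V²⁺(aq)]).
Isolating [Ce³⁺(aq)] in Q = 10^{2.416} yields log [Ce³⁺(aq)] = −0.229, i.e. 0.59 M.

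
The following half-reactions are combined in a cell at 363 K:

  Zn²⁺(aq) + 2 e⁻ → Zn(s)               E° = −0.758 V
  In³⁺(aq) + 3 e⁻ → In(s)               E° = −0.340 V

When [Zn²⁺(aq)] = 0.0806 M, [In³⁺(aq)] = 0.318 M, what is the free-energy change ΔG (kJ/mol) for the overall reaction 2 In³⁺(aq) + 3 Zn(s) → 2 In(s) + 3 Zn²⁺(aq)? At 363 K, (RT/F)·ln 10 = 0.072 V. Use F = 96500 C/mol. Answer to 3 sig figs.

−258 kJ/mol

The standard cell potential is −0.340 − (−0.758) = +0.418 V, with n = 6 electrons in the balanced equation.
Q = [Zn²⁺(aq)]^3 / [In³⁺(aq)]^2 = 0.00518, so log Q = −2.286 and E = +0.418 − (0.072/6)(−2.286) = +0.4454 V.
Then ΔG = −nFE = −6 × 96500 × +0.4454 J/mol = −258 kJ/mol.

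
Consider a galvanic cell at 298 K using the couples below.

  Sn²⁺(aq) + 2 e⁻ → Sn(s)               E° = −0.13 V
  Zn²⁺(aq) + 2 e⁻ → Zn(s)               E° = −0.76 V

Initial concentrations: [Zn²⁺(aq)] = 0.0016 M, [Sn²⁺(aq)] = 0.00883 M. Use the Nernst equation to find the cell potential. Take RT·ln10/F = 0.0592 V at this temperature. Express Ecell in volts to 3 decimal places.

+0.652 V

Since E°(Sn²⁺/Sn) > E°(Zn²⁺/Zn), Sn²⁺/Sn serves as the cathode.
E°cell = −0.13 − (−0.76) = +0.63 V, with n = 2 electrons transferred.
Balancing gives Sn²⁺(aq) + Zn(s) → Sn(s) + Zn²⁺(aq); hence Q = [Zn²⁺(aq)] / [Sn²⁺(aq)] = 0.181 (log Q = −0.742).
By the Nernst equation, E = +0.63 − (0.0592/2)·(−0.742) = +0.652 V.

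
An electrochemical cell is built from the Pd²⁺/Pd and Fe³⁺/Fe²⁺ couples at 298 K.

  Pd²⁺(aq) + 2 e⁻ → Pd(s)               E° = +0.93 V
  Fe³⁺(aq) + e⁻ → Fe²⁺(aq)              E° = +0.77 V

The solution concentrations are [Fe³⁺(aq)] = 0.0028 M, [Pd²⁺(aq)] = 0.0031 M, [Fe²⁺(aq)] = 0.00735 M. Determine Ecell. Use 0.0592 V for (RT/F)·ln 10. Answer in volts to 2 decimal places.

Pd²⁺/Pd is reduced (cathode, E° = +0.93 V) and Fe³⁺/Fe²⁺ is oxidized (anode).
The standard potential is +0.93 − (+0.77) = +0.16 V and the balanced reaction transfers n = 2 electrons.
Balancing gives Pd²⁺(aq) + 2 Fe²⁺(aq) → Pd(s) + 2 Fe³⁺(aq); hence Q = [Fe³⁺(aq)]^2 / ([Pd²⁺(aq)]·[Fe²⁺(aq)]^2) = 46.8 (log Q = 1.670).
By the Nernst equation, E = +0.16 − (0.0592/2)·(1.670) = +0.11 V.

+0.11 V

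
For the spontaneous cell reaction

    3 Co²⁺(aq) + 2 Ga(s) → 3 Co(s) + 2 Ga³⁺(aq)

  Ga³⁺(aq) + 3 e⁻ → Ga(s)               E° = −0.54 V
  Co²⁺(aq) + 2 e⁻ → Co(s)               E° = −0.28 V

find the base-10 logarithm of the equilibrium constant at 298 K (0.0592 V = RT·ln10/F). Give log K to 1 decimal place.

log K = 26.4

The Co²⁺/Co couple is reduced (cathode); E°cell = −0.28 − (−0.54) = +0.26 V with n = 6.
At equilibrium E = 0, so log K = nE°cell / 0.0592 = (6)(+0.26) / 0.0592 = 26.4.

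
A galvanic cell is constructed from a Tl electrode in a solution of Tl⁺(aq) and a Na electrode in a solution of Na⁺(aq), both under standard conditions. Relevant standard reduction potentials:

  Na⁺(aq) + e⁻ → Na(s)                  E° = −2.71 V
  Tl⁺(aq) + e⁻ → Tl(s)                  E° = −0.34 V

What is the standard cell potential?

+2.37 V

The Tl⁺/Tl couple has the higher E°, so Tl ion is reduced (cathode) and Na is oxidized (anode).
E°cell = E°(cathode) − E°(anode) = −0.34 − (−2.71) = +2.37 V.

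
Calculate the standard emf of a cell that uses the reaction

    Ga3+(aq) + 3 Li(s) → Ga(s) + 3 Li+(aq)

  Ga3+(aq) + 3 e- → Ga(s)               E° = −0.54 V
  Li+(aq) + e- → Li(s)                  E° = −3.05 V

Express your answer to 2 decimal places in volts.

Ga3+(aq) gains electrons, so the Ga³⁺/Ga couple is the cathode; the Li⁺/Li couple is the anode.
E°cell = E°(cathode) − E°(anode) = −0.54 − (−3.05) = +2.51 V.
The positive value indicates the reaction is spontaneous as written.

+2.51 V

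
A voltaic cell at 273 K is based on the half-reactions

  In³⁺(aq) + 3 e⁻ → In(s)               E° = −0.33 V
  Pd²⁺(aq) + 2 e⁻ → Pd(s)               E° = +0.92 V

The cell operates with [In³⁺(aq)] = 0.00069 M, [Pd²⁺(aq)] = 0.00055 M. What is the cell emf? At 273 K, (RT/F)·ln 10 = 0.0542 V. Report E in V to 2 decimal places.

+1.22 V

Pd²⁺/Pd is reduced (cathode, E° = +0.92 V) and In³⁺/In is oxidized (anode).
E°cell = E°cat − E°an = +0.92 − (−0.33) = +1.25 V; n = 6.
The balanced reaction is 3 Pd²⁺(aq) + 2 In(s) → 3 Pd(s) + 2 In³⁺(aq), so Q = [In³⁺(aq)]^2 / [Pd²⁺(aq)]^3 = 2.86×10^3 and log Q = 3.457.
By the Nernst equation, E = +1.25 − (0.0542/6)·(3.457) = +1.22 V.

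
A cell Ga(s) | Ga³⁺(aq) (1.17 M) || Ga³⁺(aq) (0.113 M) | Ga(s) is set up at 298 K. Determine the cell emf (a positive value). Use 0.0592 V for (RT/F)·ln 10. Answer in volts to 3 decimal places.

0.020 V

For a concentration cell E°cell = 0, since both electrodes use the same couple.
The compartment with the higher Ga³⁺(aq) concentration (1.17 M) acts as the cathode; ions are reduced there and produced at the dilute (0.113 M) anode.
With n = 3, Ecell = −(0.0592/3)·log([dilute]/[conc]) = −(0.0592/3)·log(0.113/1.17) = +0.020 V.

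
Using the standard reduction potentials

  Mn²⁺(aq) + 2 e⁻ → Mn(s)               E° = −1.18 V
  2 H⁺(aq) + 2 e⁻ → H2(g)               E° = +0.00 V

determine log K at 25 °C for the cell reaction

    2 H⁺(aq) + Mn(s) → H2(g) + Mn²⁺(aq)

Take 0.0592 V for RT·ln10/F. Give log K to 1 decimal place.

log K = 39.9

The 2H⁺/H₂ couple is reduced (cathode); E°cell = +0.00 − (−1.18) = +1.18 V with n = 2.
At equilibrium E = 0, so log K = nE°cell / 0.0592 = (2)(+1.18) / 0.0592 = 39.9.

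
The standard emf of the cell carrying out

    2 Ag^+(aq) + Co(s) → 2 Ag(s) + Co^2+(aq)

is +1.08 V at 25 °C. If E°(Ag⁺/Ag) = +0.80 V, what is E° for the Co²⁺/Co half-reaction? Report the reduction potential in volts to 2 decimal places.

−0.28 V

In the reaction as written the Ag⁺/Ag couple is reduced (cathode) and Co²⁺/Co is oxidized (anode), so E°cell = E°(Ag⁺/Ag) − E°(Co²⁺/Co).
E°(Co²⁺/Co) = E°(cathode) − E°cell = +0.80 − (+1.08) = −0.28 V.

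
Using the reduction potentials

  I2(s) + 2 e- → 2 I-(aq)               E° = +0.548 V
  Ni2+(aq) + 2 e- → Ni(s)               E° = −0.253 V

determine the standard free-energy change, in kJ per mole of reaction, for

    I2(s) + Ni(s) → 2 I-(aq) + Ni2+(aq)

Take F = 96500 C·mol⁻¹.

−155 kJ/mol

In the reaction as written I2(s) is reduced, so the I₂/I⁻ couple is the cathode and Ni²⁺/Ni is the anode.
E°cell = +0.548 − (−0.253) = +0.801 V; balancing electrons gives n = 2.
ΔG° = −nFE°cell = −(2)(96500)(+0.801) J/mol = −155 kJ/mol.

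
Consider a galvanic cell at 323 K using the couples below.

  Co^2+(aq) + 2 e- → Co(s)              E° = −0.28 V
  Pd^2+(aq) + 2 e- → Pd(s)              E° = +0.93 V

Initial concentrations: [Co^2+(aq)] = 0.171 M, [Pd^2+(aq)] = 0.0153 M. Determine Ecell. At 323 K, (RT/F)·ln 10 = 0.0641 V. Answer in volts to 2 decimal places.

+1.18 V

Pd²⁺/Pd is reduced (cathode, E° = +0.93 V) and Co²⁺/Co is oxidized (anode).
E°cell = E°cat − E°an = +0.93 − (−0.28) = +1.21 V; n = 2.
The balanced reaction is Pd^2+(aq) + Co(s) → Pd(s) + Co^2+(aq), so Q = [Co^2+(aq)] / [Pd^2+(aq)] = 11.2 and log Q = 1.048.
By the Nernst equation, E = +1.21 − (0.0641/2)·(1.048) = +1.18 V.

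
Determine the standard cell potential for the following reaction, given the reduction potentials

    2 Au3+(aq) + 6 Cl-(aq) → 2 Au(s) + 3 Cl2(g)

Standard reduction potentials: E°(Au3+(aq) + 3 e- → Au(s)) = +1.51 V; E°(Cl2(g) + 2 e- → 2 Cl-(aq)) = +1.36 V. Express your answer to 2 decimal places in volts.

+0.15 V

Au3+(aq) gains electrons, so the Au³⁺/Au couple is the cathode; the Cl₂/Cl⁻ couple is the anode.
E°cell = E°(cathode) − E°(anode) = +1.51 − (+1.36) = +0.15 V.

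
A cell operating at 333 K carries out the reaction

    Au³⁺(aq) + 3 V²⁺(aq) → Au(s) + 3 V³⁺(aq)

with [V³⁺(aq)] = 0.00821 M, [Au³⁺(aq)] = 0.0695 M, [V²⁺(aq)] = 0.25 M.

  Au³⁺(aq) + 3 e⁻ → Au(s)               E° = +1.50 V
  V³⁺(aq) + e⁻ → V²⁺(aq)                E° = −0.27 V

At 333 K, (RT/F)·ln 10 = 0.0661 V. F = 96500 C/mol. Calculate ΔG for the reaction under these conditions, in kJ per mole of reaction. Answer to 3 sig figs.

−533 kJ/mol

With Au³⁺/Au reduced at the cathode, E°cell = +1.50 − (−0.27) = +1.77 V and n = 3.
The reaction quotient is [V³⁺(aq)]^3 / ([Au³⁺(aq)]·[V²⁺(aq)]^3) = 0.00051; by Nernst, E = +1.77 − (0.0661/3)(−3.293) = +1.8426 V.
ΔG = −nFE = −(3)(96500)(+1.8426) J/mol = −533 kJ/mol.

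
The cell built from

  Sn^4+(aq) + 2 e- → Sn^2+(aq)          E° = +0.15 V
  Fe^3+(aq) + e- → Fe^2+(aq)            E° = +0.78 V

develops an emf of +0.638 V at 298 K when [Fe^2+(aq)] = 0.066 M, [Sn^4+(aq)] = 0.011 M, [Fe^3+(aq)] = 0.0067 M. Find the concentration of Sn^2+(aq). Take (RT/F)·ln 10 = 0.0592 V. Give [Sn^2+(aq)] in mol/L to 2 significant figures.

The Fe³⁺/Fe²⁺ couple has the larger reduction potential, so it is the cathode: E°cell = +0.78 − (+0.15) = +0.63 V and n = 2.
From the Nernst equation, log Q = n(E° − E)/0.0592 = 2·(+0.63 − (+0.638))/0.0592 = −0.270.
Balancing electrons gives 2 Fe^3+(aq) + Sn^2+(aq) → 2 Fe^2+(aq) + Sn^4+(aq); thus Q = ([Fe^2+(aq)]^2·[Sn^4+(aq)]) / ([Fe^3+(aq)]^2·[Sn^2+(aq)]).
Isolating [Sn^2+(aq)] in Q = 10^{−0.270} yields log [Sn^2+(aq)] = 0.298, i.e. 2.0 M.

2.0 M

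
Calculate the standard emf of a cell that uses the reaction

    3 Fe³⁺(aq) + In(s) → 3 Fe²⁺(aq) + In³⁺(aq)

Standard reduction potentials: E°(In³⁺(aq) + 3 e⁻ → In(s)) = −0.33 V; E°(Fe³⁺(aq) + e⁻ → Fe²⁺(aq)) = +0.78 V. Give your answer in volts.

+1.11 V

In the reaction as written, Fe³⁺(aq) is reduced (cathode) and In³⁺(aq) is produced by oxidation at the anode.
E°cell = E°(cathode) − E°(anode) = +0.78 − (−0.33) = +1.11 V.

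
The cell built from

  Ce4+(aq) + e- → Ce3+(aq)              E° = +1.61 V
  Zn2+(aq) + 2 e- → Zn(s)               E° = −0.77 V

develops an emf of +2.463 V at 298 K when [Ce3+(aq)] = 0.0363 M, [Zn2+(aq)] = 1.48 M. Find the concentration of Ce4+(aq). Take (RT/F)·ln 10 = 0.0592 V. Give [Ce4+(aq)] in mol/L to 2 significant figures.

1.1 M

With Ce⁴⁺/Ce³⁺ at the cathode and Zn²⁺/Zn at the anode, E°cell = +1.61 − (−0.77) = +2.38 V (n = 2).
From the Nernst equation, log Q = n(E° − E)/0.0592 = 2·(+2.38 − (+2.463))/0.0592 = −2.804.
For 2 Ce4+(aq) + Zn(s) → 2 Ce3+(aq) + Zn2+(aq), the reaction quotient is Q = ([Ce3+(aq)]^2·[Zn2+(aq)]) / [Ce4+(aq)]^2.
Substituting the known concentrations and solving, log [Ce4+(aq)] = 0.047 and [Ce4+(aq)] = 1.1 M.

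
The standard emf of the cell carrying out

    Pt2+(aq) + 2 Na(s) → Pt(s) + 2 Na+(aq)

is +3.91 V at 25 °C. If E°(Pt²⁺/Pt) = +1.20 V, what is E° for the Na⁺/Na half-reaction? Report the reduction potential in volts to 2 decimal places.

In the reaction as written the Pt²⁺/Pt couple is reduced (cathode) and Na⁺/Na is oxidized (anode), so E°cell = E°(Pt²⁺/Pt) − E°(Na⁺/Na).
E°(Na⁺/Na) = E°(cathode) − E°cell = +1.20 − (+3.91) = −2.71 V.

−2.71 V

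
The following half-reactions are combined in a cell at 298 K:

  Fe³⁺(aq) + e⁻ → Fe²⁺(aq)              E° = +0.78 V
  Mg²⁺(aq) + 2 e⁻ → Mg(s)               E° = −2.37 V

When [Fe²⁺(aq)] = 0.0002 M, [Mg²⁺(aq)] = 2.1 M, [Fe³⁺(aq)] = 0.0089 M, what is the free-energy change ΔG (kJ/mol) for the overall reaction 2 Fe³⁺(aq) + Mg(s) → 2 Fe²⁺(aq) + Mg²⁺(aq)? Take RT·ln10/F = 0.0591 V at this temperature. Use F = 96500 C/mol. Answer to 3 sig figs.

E°cell = +0.78 − (−2.37) = +3.15 V; the balanced reaction transfers n = 2 electrons.
The reaction quotient is ([Fe²⁺(aq)]^2·[Mg²⁺(aq)]) / [Fe³⁺(aq)]^2 = 0.00106; by Nernst, E = +3.15 − (0.0591/2)(−2.975) = +3.2379 V.
Then ΔG = −nFE = −2 × 96500 × +3.2379 J/mol = −625 kJ/mol.

−625 kJ/mol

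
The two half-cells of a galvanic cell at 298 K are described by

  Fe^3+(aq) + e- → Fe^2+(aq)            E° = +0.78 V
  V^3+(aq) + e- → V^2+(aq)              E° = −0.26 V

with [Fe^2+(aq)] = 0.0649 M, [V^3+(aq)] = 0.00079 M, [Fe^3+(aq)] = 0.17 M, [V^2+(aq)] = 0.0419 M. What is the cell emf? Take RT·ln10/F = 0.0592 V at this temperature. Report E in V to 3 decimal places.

+1.167 V

Fe³⁺/Fe²⁺ is reduced (cathode, E° = +0.78 V) and V³⁺/V²⁺ is oxidized (anode).
The standard potential is +0.78 − (−0.26) = +1.04 V and the balanced reaction transfers n = 1 electron.
Balancing gives Fe^3+(aq) + V^2+(aq) → Fe^2+(aq) + V^3+(aq); hence Q = ([Fe^2+(aq)]·[V^3+(aq)]) / ([Fe^3+(aq)]·[V^2+(aq)]) = 0.0072 (log Q = −2.143).
E = E° − (0.0592/n)·log Q = +1.04 − (0.0592/1)(−2.143) = +1.167 V.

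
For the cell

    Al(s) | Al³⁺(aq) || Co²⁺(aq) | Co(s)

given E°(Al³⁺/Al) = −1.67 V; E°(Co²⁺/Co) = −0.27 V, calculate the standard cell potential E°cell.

By convention the left-hand electrode in cell notation is the anode (oxidation) and the right-hand electrode is the cathode (reduction).
E°cell = E°(right) − E°(left) = −0.27 − (−1.67) = +1.40 V.

+1.40 V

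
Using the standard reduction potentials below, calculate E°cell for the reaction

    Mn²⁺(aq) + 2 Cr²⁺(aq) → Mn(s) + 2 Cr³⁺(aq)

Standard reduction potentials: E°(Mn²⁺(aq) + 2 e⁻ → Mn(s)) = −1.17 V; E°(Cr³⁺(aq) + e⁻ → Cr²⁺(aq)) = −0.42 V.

Mn²⁺(aq) gains electrons, so the Mn²⁺/Mn couple is the cathode; the Cr³⁺/Cr²⁺ couple is the anode.
E°cell = E°(cathode) − E°(anode) = −1.17 − (−0.42) = −0.75 V.
The negative E°cell means the reaction is non-spontaneous in the direction written.

−0.75 V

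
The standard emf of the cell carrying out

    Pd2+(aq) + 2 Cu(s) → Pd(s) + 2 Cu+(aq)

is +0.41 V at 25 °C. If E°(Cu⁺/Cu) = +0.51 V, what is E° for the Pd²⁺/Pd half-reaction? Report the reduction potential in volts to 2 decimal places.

In the reaction as written the Pd²⁺/Pd couple is reduced (cathode) and Cu⁺/Cu is oxidized (anode), so E°cell = E°(Pd²⁺/Pd) − E°(Cu⁺/Cu).
E°(Pd²⁺/Pd) = E°cell + E°(anode) = +0.41 + (+0.51) = +0.92 V.

+0.92 V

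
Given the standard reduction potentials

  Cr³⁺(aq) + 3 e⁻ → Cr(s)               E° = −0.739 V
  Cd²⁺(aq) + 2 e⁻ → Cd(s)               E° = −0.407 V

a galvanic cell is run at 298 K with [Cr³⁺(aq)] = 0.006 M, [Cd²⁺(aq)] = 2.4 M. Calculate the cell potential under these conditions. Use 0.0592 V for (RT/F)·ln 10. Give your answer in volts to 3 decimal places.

Cd²⁺/Cd is reduced (cathode, E° = −0.407 V) and Cr³⁺/Cr is oxidized (anode).
The standard potential is −0.407 − (−0.739) = +0.332 V and the balanced reaction transfers n = 6 electrons.
For the overall reaction 3 Cd²⁺(aq) + 2 Cr(s) → 3 Cd(s) + 2 Cr³⁺(aq), Q = [Cr³⁺(aq)]^2 / [Cd²⁺(aq)]^3 = 2.6×10^−6, giving log Q = −5.584.
E = E° − (0.0592/n)·log Q = +0.332 − (0.0592/6)(−5.584) = +0.387 V.

+0.387 V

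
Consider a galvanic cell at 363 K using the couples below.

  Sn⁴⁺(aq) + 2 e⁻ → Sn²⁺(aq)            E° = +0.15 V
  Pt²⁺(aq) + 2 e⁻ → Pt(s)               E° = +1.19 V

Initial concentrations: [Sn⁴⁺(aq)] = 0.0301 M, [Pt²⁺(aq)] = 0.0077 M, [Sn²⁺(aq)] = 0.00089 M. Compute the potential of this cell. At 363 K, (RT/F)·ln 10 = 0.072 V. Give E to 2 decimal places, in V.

+0.91 V

Pt²⁺/Pt is reduced (cathode, E° = +1.19 V) and Sn⁴⁺/Sn²⁺ is oxidized (anode).
E°cell = E°cat − E°an = +1.19 − (+0.15) = +1.04 V; n = 2.
The balanced reaction is Pt²⁺(aq) + Sn²⁺(aq) → Pt(s) + Sn⁴⁺(aq), so Q = [Sn⁴⁺(aq)] / ([Pt²⁺(aq)]·[Sn²⁺(aq)]) = 4.39×10^3 and log Q = 3.643.
E = E° − (0.072/n)·log Q = +1.04 − (0.072/2)(3.643) = +0.91 V.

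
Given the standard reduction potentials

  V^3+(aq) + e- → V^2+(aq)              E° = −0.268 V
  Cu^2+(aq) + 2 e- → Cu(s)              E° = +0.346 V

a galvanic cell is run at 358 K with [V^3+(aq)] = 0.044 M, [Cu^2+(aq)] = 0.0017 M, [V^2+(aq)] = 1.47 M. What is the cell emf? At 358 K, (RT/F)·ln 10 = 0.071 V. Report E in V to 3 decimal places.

+0.624 V

Since E°(Cu²⁺/Cu) > E°(V³⁺/V²⁺), Cu²⁺/Cu serves as the cathode.
The standard potential is +0.346 − (−0.268) = +0.614 V and the balanced reaction transfers n = 2 electrons.
Balancing gives Cu^2+(aq) + 2 V^2+(aq) → Cu(s) + 2 V^3+(aq); hence Q = [V^3+(aq)]^2 / ([Cu^2+(aq)]·[V^2+(aq)]^2) = 0.527 (log Q = −0.278).
Applying E = E° − (RT ln10/nF)·log Q gives +0.614 − (0.071/2)(−0.278) = +0.624 V.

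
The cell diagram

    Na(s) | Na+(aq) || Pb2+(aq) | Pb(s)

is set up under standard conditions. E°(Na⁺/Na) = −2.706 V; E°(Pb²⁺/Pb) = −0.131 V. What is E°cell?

+2.575 V

By convention the left-hand electrode in cell notation is the anode (oxidation) and the right-hand electrode is the cathode (reduction).
E°cell = E°(right) − E°(left) = −0.131 − (−2.706) = +2.575 V.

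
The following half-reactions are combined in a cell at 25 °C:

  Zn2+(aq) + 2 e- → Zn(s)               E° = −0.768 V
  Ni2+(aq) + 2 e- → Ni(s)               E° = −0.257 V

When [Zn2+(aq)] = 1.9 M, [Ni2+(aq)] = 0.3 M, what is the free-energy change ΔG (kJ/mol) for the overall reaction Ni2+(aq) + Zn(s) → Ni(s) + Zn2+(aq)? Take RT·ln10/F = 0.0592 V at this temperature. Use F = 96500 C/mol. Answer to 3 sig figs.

With Ni²⁺/Ni reduced at the cathode, E°cell = −0.257 − (−0.768) = +0.511 V and n = 2.
The reaction quotient is [Zn2+(aq)] / [Ni2+(aq)] = 6.33; by Nernst, E = +0.511 − (0.0592/2)(0.802) = +0.4873 V.
ΔG = −nFE = −(2)(96500)(+0.4873) J/mol = −94.0 kJ/mol.

−94.0 kJ/mol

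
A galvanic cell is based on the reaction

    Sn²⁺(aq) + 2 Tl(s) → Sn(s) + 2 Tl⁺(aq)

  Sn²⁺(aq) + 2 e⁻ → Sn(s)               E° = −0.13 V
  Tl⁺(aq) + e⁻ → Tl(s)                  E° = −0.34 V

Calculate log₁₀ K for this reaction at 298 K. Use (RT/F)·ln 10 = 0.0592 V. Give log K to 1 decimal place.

The Sn²⁺/Sn couple is reduced (cathode); E°cell = −0.13 − (−0.34) = +0.21 V with n = 2.
At equilibrium E = 0, so log K = nE°cell / 0.0592 = (2)(+0.21) / 0.0592 = 7.1.

log K = 7.1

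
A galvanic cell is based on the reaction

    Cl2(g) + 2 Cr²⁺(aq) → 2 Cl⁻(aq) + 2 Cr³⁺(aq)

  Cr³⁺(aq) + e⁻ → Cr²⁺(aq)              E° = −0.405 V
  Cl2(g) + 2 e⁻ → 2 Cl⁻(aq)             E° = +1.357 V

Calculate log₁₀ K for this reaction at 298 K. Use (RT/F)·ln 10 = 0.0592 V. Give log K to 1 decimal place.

The Cl₂/Cl⁻ couple is reduced (cathode); E°cell = +1.357 − (−0.405) = +1.762 V with n = 2.
At equilibrium E = 0, so log K = nE°cell / 0.0592 = (2)(+1.762) / 0.0592 = 59.5.

log K = 59.5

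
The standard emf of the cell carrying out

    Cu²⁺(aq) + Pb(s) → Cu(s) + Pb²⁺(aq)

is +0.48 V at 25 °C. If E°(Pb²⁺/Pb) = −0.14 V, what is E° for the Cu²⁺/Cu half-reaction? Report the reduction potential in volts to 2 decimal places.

In the reaction as written the Cu²⁺/Cu couple is reduced (cathode) and Pb²⁺/Pb is oxidized (anode), so E°cell = E°(Cu²⁺/Cu) − E°(Pb²⁺/Pb).
E°(Cu²⁺/Cu) = E°cell + E°(anode) = +0.48 + (−0.14) = +0.34 V.

+0.34 V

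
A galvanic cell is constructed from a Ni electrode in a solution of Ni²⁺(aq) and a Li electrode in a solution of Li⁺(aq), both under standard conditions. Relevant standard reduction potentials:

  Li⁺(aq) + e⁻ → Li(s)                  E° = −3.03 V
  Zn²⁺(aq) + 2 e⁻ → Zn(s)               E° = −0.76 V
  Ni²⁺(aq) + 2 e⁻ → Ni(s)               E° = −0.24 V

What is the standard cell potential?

+2.79 V

The Ni²⁺/Ni couple has the higher E°, so Ni ion is reduced (cathode) and Li is oxidized (anode).
E°cell = E°(cathode) − E°(anode) = −0.24 − (−3.03) = +2.79 V.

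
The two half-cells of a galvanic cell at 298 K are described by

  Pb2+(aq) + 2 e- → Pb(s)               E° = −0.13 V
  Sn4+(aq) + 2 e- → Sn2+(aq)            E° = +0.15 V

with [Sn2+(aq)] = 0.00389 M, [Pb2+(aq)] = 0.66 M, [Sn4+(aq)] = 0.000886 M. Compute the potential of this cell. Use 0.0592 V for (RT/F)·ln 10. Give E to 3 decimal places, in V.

Sn⁴⁺/Sn²⁺ is reduced (cathode, E° = +0.15 V) and Pb²⁺/Pb is oxidized (anode).
E°cell = E°cat − E°an = +0.15 − (−0.13) = +0.28 V; n = 2.
The balanced reaction is Sn4+(aq) + Pb(s) → Sn2+(aq) + Pb2+(aq), so Q = ([Sn2+(aq)]·[Pb2+(aq)]) / [Sn4+(aq)] = 2.9 and log Q = 0.462.
Applying E = E° − (RT ln10/nF)·log Q gives +0.28 − (0.0592/2)(0.462) = +0.266 V.

+0.266 V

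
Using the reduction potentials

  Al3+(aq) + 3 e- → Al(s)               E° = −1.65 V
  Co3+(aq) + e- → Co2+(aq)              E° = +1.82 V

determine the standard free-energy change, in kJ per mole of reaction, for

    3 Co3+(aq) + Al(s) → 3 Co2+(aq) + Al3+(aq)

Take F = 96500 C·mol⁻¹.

−1005 kJ/mol

In the reaction as written Co3+(aq) is reduced, so the Co³⁺/Co²⁺ couple is the cathode and Al³⁺/Al is the anode.
E°cell = +1.82 − (−1.65) = +3.47 V; balancing electrons gives n = 3.
ΔG° = −nFE°cell = −(3)(96500)(+3.47) J/mol = −1005 kJ/mol.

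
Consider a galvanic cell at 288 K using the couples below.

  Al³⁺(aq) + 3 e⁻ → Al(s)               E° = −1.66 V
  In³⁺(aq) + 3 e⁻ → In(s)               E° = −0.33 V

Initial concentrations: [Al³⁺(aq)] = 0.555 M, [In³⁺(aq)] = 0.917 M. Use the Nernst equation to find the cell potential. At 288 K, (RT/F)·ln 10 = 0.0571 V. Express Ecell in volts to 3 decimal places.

+1.334 V

In³⁺/In is reduced (cathode, E° = −0.33 V) and Al³⁺/Al is oxidized (anode).
E°cell = −0.33 − (−1.66) = +1.33 V, with n = 3 electrons transferred.
The balanced reaction is In³⁺(aq) + Al(s) → In(s) + Al³⁺(aq), so Q = [Al³⁺(aq)] / [In³⁺(aq)] = 0.605 and log Q = −0.218.
E = E° − (0.0571/n)·log Q = +1.33 − (0.0571/3)(−0.218) = +1.334 V.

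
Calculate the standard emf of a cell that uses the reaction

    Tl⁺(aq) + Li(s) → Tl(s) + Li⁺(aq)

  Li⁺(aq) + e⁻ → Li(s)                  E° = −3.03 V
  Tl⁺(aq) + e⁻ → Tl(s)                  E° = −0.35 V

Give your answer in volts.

+2.68 V

Tl⁺(aq) gains electrons, so the Tl⁺/Tl couple is the cathode; the Li⁺/Li couple is the anode.
E°cell = E°(cathode) − E°(anode) = −0.35 − (−3.03) = +2.68 V.
The positive value indicates the reaction is spontaneous as written.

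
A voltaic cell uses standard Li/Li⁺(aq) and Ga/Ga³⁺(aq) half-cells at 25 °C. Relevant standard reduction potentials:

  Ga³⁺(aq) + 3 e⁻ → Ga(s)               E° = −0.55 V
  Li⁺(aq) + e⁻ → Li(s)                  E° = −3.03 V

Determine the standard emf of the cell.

Of the two couples in this cell, the one with the more positive reduction potential is reduced at the cathode: here that is Ga³⁺/Ga (−0.55 V); Li⁺/Li (−3.03 V) is the anode.
E°cell = E°(cathode) − E°(anode) = −0.55 − (−3.03) = +2.48 V.

+2.48 V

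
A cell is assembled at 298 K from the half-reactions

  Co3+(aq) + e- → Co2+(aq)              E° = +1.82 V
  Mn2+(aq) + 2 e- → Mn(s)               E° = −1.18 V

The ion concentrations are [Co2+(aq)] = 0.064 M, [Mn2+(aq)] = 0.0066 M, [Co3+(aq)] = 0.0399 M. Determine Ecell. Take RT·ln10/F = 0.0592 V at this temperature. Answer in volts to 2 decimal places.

Co³⁺/Co²⁺ is reduced (cathode, E° = +1.82 V) and Mn²⁺/Mn is oxidized (anode).
E°cell = E°cat − E°an = +1.82 − (−1.18) = +3.00 V; n = 2.
Balancing gives 2 Co3+(aq) + Mn(s) → 2 Co2+(aq) + Mn2+(aq); hence Q = ([Co2+(aq)]^2·[Mn2+(aq)]) / [Co3+(aq)]^2 = 0.017 (log Q = −1.770).
By the Nernst equation, E = +3.00 − (0.0592/2)·(−1.770) = +3.05 V.

+3.05 V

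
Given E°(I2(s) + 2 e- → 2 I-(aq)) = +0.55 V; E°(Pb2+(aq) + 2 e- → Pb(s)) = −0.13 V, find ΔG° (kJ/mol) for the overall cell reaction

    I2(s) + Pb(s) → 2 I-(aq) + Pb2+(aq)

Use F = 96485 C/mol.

In the reaction as written I2(s) is reduced, so the I₂/I⁻ couple is the cathode and Pb²⁺/Pb is the anode.
E°cell = +0.55 − (−0.13) = +0.68 V; balancing electrons gives n = 2.
ΔG° = −nFE°cell = −(2)(96485)(+0.68) J/mol = −131 kJ/mol.

−131 kJ/mol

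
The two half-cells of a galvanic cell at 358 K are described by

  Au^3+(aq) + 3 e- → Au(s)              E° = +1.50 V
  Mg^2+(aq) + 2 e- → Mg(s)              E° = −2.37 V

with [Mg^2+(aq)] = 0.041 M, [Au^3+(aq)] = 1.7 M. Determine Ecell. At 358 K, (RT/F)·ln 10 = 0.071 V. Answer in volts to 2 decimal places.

Au³⁺/Au is reduced (cathode, E° = +1.50 V) and Mg²⁺/Mg is oxidized (anode).
E°cell = E°cat − E°an = +1.50 − (−2.37) = +3.87 V; n = 6.
For the overall reaction 2 Au^3+(aq) + 3 Mg(s) → 2 Au(s) + 3 Mg^2+(aq), Q = [Mg^2+(aq)]^3 / [Au^3+(aq)]^2 = 2.38×10^−5, giving log Q = −4.623.
E = E° − (0.071/n)·log Q = +3.87 − (0.071/6)(−4.623) = +3.92 V.

+3.92 V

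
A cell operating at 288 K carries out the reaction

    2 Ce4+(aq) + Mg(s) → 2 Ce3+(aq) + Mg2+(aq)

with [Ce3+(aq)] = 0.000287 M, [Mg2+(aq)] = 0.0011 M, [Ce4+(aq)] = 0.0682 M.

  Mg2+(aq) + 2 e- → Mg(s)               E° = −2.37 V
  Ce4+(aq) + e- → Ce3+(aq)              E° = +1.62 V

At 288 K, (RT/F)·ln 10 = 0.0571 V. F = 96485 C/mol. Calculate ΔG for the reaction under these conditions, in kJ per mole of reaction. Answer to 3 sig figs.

With Ce⁴⁺/Ce³⁺ reduced at the cathode, E°cell = +1.62 − (−2.37) = +3.99 V and n = 2.
Q = ([Ce3+(aq)]^2·[Mg2+(aq)]) / [Ce4+(aq)]^2 = 1.95×10^−8, so log Q = −7.710 and E = +3.99 − (0.0571/2)(−7.710) = +4.2101 V.
Finally ΔG = −nFE = −(2)(96485 C/mol)(+4.2101 V) = −812 kJ/mol.

−812 kJ/mol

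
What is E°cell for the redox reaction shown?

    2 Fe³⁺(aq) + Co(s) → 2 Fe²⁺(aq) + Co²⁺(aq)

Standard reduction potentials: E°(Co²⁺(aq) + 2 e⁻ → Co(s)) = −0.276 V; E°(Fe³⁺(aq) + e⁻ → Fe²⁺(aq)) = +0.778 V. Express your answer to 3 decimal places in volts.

+1.054 V

In the reaction as written, Fe³⁺(aq) is reduced (cathode) and Co²⁺(aq) is produced by oxidation at the anode.
E°cell = E°(cathode) − E°(anode) = +0.778 − (−0.276) = +1.054 V.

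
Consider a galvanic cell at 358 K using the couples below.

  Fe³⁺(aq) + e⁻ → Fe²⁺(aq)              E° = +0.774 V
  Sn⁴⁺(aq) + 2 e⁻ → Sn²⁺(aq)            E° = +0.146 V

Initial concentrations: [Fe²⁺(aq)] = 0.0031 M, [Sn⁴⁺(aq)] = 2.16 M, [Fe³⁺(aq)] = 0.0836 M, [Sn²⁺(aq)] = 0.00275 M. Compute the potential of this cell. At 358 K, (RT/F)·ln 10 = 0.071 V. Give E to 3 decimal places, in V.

Since E°(Fe³⁺/Fe²⁺) > E°(Sn⁴⁺/Sn²⁺), Fe³⁺/Fe²⁺ serves as the cathode.
E°cell = E°cat − E°an = +0.774 − (+0.146) = +0.628 V; n = 2.
The balanced reaction is 2 Fe³⁺(aq) + Sn²⁺(aq) → 2 Fe²⁺(aq) + Sn⁴⁺(aq), so Q = ([Fe²⁺(aq)]^2·[Sn⁴⁺(aq)]) / ([Fe³⁺(aq)]^2·[Sn²⁺(aq)]) = 1.08 and log Q = 0.033.
By the Nernst equation, E = +0.628 − (0.071/2)·(0.033) = +0.627 V.

+0.627 V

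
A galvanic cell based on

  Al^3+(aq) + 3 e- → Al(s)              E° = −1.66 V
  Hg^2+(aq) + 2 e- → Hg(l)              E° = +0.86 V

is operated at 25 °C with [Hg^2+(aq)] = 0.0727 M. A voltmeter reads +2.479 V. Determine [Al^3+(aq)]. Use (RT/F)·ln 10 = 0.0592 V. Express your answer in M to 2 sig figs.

The Hg²⁺/Hg couple has the larger reduction potential, so it is the cathode: E°cell = +0.86 − (−1.66) = +2.52 V and n = 6.
Rearranging E = E° − (0.0592/n)·log Q gives log Q = 6(+2.52 − (+2.479))/0.0592 = 4.155.
Balancing electrons gives 3 Hg^2+(aq) + 2 Al(s) → 3 Hg(l) + 2 Al^3+(aq); thus Q = [Al^3+(aq)]^2 / [Hg^2+(aq)]^3.
Solving for the unknown gives log [Al^3+(aq)] = 0.370, so [Al^3+(aq)] ≈ 2.3 M.

2.3 M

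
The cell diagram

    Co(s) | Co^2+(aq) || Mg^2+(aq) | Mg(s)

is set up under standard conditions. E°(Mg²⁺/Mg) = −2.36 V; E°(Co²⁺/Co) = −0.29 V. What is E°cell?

By convention the left-hand electrode in cell notation is the anode (oxidation) and the right-hand electrode is the cathode (reduction).
E°cell = E°(right) − E°(left) = −2.36 − (−0.29) = −2.07 V.
The negative sign shows that, as written, the cell would require an external voltage to drive the reaction.

−2.07 V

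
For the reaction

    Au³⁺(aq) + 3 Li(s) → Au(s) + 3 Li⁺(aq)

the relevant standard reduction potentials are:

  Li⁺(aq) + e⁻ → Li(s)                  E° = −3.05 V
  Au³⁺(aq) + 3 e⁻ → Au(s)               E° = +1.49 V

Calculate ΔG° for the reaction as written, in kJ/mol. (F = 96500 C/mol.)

−1314 kJ/mol

In the reaction as written Au³⁺(aq) is reduced, so the Au³⁺/Au couple is the cathode and Li⁺/Li is the anode.
E°cell = +1.49 − (−3.05) = +4.54 V; balancing electrons gives n = 3.
ΔG° = −nFE°cell = −(3)(96500)(+4.54) J/mol = −1314 kJ/mol.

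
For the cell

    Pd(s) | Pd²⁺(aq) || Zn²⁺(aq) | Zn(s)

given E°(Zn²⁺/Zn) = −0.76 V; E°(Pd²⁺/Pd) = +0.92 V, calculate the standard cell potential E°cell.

−1.68 V

By convention the left-hand electrode in cell notation is the anode (oxidation) and the right-hand electrode is the cathode (reduction).
E°cell = E°(right) − E°(left) = −0.76 − (+0.92) = −1.68 V.
The negative sign shows that, as written, the cell would require an external voltage to drive the reaction.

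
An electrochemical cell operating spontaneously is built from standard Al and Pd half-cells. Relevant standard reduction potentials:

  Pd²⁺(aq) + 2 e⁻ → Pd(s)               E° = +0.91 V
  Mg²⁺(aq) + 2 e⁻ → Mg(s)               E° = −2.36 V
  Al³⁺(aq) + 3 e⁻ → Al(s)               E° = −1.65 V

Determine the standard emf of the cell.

The Pd²⁺/Pd couple has the higher E°, so Pd ion is reduced (cathode) and Al is oxidized (anode).
E°cell = E°(cathode) − E°(anode) = +0.91 − (−1.65) = +2.56 V.

+2.56 V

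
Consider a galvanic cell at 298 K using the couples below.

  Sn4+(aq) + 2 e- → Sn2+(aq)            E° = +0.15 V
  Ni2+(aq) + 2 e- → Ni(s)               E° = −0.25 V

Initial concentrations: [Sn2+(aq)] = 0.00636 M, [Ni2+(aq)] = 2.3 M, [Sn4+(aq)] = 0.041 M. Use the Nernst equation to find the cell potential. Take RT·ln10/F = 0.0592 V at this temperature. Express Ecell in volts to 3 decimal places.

+0.413 V

Since E°(Sn⁴⁺/Sn²⁺) > E°(Ni²⁺/Ni), Sn⁴⁺/Sn²⁺ serves as the cathode.
E°cell = E°cat − E°an = +0.15 − (−0.25) = +0.40 V; n = 2.
For the overall reaction Sn4+(aq) + Ni(s) → Sn2+(aq) + Ni2+(aq), Q = ([Sn2+(aq)]·[Ni2+(aq)]) / [Sn4+(aq)] = 0.357, giving log Q = −0.448.
Applying E = E° − (RT ln10/nF)·log Q gives +0.40 − (0.0592/2)(−0.448) = +0.413 V.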